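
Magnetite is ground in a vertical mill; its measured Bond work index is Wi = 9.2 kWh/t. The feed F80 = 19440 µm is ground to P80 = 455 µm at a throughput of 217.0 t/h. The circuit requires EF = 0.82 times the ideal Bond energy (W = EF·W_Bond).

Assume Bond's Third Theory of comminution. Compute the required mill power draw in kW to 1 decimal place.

P = 650.0 kW

Bond: W = 10·Wi·(1/√P80 − 1/√F80)
W = 10·9.2·(1/√455 − 1/√19440) = 10·9.2·(0.039709) = 3.6532 kWh/t
W_actual = 0.82 × 3.6532 = 2.9956 kWh/t
Power = W × throughput = 2.9956 kWh/t × 217.0 t/h = 650.0 kW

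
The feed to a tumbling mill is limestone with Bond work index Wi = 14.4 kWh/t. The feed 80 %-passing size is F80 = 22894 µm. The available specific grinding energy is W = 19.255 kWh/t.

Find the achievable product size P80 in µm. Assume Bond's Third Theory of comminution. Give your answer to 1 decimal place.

W = 10·Wi·[P80^(−½) − F80^(−½)]
P80^(−½) = W/(10 Wi) + F80^(−½)
  = 19.2550/(10·14.4) + 1/√22894 = 0.133715 + 0.006609 = 0.140324
P80 = (1/0.140324)² = 7.1263² = 50.78 µm

P80 = 50.8 µm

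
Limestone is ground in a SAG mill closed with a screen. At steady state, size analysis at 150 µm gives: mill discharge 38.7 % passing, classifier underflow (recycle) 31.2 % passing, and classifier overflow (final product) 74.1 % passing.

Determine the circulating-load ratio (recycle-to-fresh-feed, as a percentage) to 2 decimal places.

Let r = R/F. Size balance at 150 µm:
d + r·d = r·u + o → r(d−u) = o−d
r = (74.1 − 38.7)/(38.7 − 31.2) = 35.4/7.5 = 4.7200
CL = 100·r = 472.00 %

CL = 472.00 %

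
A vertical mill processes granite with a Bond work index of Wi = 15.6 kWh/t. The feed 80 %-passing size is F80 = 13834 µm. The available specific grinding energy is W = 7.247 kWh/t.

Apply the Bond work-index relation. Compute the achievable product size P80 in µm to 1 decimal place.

W = 10·Wi·[P80^(−½) − F80^(−½)]
P80^(−½) = W/(10 Wi) + F80^(−½)
  = 7.2470/(10·15.6) + 1/√13834 = 0.046455 + 0.008502 = 0.054957
P80 = (1/0.054957)² = 18.1960² = 331.09 µm

P80 = 331.1 µm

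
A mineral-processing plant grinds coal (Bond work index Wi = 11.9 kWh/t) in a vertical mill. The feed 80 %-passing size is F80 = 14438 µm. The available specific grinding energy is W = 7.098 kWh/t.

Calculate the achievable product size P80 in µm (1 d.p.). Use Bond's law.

Bond:  W = 10 Wi (1/√P − 1/√F)
⇒ 1/√P80 = W/(10·Wi) + 1/√F80
  = 7.0980/(10·11.9) + 1/√14438 = 0.059647 + 0.008322 = 0.067969
P80 = (1/0.067969)² = 14.7125² = 216.46 µm

P80 = 216.5 µm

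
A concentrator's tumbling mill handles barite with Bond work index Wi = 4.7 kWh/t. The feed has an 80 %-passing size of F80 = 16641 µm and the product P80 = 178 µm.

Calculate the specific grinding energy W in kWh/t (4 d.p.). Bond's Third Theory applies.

W = 3.1585 kWh/t

W = 10·Wi·[P80^(−½) − F80^(−½)]
1/√178 = 0.074953;  1/√16641 = 0.007752
W = 10·4.7·(0.074953 − 0.007752) = 3.1585 kWh/t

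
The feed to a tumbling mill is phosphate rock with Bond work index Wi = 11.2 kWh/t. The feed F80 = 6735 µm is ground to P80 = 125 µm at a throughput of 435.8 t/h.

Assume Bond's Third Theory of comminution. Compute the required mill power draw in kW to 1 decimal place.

W = 10 Wi (P80^-0.5 − F80^-0.5)
W = 10·11.2·(1/√125 − 1/√6735) = 10·11.2·(0.077258) = 8.6528 kWh/t
P_mill = W·ṁ = 8.6528·435.8 = 3770.9 kW

P = 3770.9 kW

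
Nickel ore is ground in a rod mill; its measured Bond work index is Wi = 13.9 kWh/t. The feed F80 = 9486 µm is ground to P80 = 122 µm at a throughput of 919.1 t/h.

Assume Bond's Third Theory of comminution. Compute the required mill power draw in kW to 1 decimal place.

P = 10254.7 kW

W = 10·Wi·(P80^(-½) − F80^(-½))
W = 10·13.9·(1/√122 − 1/√9486) = 10·13.9·(0.080268) = 11.1573 kWh/t
Power = W × throughput = 11.1573 kWh/t × 919.1 t/h = 10254.7 kW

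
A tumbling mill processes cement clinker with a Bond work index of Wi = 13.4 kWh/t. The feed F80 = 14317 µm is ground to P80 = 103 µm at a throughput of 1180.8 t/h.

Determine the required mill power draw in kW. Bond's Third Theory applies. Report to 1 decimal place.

W = 10 Wi (P80^-0.5 − F80^-0.5)
W = 10·13.4·(1/√103 − 1/√14317) = 10·13.4·(0.090175) = 12.0835 kWh/t
P = W·T = 12.0835·1180.8 = 14268.2 kW

P = 14268.2 kW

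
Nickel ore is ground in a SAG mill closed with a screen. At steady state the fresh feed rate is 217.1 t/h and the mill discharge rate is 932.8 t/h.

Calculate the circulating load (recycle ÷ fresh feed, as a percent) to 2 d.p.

CL = 329.66 %

Discharge = new feed + return, hence
R = M − F = 932.8 − 217.1 = 715.7 t/h
CL = 100·R/F = 100·715.7/217.1 = 329.66 %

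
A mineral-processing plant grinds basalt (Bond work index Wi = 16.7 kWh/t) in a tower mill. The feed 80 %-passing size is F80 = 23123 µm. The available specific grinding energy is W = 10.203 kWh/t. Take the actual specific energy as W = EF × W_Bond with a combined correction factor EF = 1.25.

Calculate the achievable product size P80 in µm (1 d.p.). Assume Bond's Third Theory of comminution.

W = 10 Wi (1/√P80 − 1/√F80)  [Bond]
W_Bond = W / EF = 10.203 / 1.25 = 8.1624 kWh/t
1/√P80 = 1/√F80 + W_Bond/(10·Wi)
  = 8.1624/(10·16.7) + 1/√23123 = 0.048877 + 0.006576 = 0.055453
P80 = (1/0.055453)² = 18.0333² = 325.20 µm

P80 = 325.2 µm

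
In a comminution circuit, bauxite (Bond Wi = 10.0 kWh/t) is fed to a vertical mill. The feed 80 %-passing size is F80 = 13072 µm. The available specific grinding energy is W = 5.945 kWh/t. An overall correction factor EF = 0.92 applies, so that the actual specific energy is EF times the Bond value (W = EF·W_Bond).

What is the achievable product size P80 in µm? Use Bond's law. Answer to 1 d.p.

P80 = 185.8 µm

Bond:  W = 10 Wi (1/√P − 1/√F)
W_Bond = W / EF = 5.945 / 0.92 = 6.4620 kWh/t
⇒ 1/√P80 = W_Bond/(10·Wi) + 1/√F80
  = 6.4620/(10·10.0) + 1/√13072 = 0.064620 + 0.008746 = 0.073366
P80 = (1/0.073366)² = 13.6303² = 185.79 µm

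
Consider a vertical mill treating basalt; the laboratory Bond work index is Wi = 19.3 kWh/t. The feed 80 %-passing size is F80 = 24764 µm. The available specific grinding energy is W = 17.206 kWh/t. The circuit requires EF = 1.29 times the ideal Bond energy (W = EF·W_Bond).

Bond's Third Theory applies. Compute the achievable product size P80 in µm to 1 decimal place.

W = 10·Wi·[P80^(−½) − F80^(−½)]
W_Bond = W / EF = 17.206 / 1.29 = 13.3380 kWh/t
⇒ 1/√P80 = W_Bond/(10·Wi) + 1/√F80
  = 13.3380/(10·19.3) + 1/√24764 = 0.069109 + 0.006355 = 0.075463
P80 = (1/0.075463)² = 13.2515² = 175.60 µm

P80 = 175.6 µm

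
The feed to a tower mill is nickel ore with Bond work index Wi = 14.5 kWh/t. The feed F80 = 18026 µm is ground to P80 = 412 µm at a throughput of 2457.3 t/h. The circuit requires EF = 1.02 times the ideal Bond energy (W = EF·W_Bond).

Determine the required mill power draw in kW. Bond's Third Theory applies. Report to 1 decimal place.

P = 15198.2 kW

Bond: W = 10·Wi·(1/√P80 − 1/√F80)
W = 10·14.5·(1/√412 − 1/√18026) = 10·14.5·(0.041818) = 6.0637 kWh/t
W_actual = 1.02 × 6.0637 = 6.1849 kWh/t
Mill draw = 6.1849 × 2457.3 = 15198.2 kW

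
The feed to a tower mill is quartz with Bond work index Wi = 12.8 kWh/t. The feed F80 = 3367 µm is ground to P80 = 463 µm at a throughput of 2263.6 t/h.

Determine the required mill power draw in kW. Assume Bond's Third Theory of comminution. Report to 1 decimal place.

W = 10 Wi / √P80 − 10 Wi / √F80
W = 10·12.8·(1/√463 − 1/√3367) = 10·12.8·(0.029240) = 3.7428 kWh/t
P_mill = W·ṁ = 3.7428·2263.6 = 8472.1 kW

P = 8472.1 kW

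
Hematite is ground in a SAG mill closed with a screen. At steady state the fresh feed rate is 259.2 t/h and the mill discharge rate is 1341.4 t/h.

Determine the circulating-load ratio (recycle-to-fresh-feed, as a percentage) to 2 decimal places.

Mill node: discharge = fresh + recycle.
R = M − F = 1341.4 − 259.2 = 1082.2 t/h
CL = 100·R/F = 100·1082.2/259.2 = 417.52 %

CL = 417.52 %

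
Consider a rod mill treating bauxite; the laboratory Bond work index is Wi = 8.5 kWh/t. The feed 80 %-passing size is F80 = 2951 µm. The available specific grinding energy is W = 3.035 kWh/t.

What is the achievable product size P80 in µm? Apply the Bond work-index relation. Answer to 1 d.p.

P80 = 341.5 µm

W = 10 Wi (1/√P80 − 1/√F80)  [Bond]
⇒ 1/√P80 = W/(10 Wi) + 1/√F80
  = 3.0350/(10·8.5) + 1/√2951 = 0.035706 + 0.018408 = 0.054114
P80 = (1/0.054114)² = 18.4794² = 341.49 µm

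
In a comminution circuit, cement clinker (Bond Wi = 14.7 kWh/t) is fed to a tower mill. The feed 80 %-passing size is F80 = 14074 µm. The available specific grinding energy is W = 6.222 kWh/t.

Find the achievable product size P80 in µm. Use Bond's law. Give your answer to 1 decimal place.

P80 = 388.2 µm

W = 10·Wi·(P80^(-½) − F80^(-½))
⇒ 1/√P80 = W/(10·Wi) + 1/√F80
  = 6.2220/(10·14.7) + 1/√14074 = 0.042327 + 0.008429 = 0.050756
P80 = (1/0.050756)² = 19.7022² = 388.18 µm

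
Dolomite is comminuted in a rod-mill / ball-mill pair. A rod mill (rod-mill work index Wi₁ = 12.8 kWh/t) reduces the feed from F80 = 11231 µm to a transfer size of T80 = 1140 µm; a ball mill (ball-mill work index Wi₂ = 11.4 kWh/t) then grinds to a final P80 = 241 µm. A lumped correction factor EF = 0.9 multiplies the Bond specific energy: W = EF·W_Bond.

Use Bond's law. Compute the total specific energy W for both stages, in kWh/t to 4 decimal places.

W = 5.8952 kWh/t

W = 10 Wi / √P80 − 10 Wi / √F80
Stage 1 (11231→1140 µm, Wi₁=12.8): W₁ = 10·12.8·(0.029617 − 0.009436) = 2.5832 kWh/t
Stage 2 (1140→241 µm, Wi₂=11.4): W₂ = 10·11.4·(0.064416 − 0.029617) = 3.9670 kWh/t
W = W₁ + W₂ = 2.5832 + 3.9670 = 6.5502 kWh/t
Corrected W = EF·W_Bond = 0.9·6.5502 = 5.8952 kWh/t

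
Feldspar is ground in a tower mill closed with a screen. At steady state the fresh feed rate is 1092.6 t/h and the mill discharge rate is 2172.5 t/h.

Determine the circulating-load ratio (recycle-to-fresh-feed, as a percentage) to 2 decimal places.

Discharge = new feed + return, hence
R = M − F = 2172.5 − 1092.6 = 1079.9 t/h
CL = 100·R/F = 100·1079.9/1092.6 = 98.84 %

CL = 98.84 %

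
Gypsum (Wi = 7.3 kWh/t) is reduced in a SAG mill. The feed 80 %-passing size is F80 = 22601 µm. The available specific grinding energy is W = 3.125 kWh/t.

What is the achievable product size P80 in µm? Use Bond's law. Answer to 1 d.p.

Bond: W = 10·Wi·(1/√P80 − 1/√F80)
P80^-0.5 = F80^-0.5 + W/(10 Wi)
  = 3.1250/(10·7.3) + 1/√22601 = 0.042808 + 0.006652 = 0.049460
P80 = (1/0.049460)² = 20.2184² = 408.78 µm

P80 = 408.8 µm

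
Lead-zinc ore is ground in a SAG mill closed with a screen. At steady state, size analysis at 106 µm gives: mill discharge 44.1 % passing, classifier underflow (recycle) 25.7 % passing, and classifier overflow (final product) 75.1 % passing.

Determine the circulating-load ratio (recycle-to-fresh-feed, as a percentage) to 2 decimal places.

CL = 168.48 %

Two-product formula at 106 µm:
(1+r)·d = r·u + o ⇒ r = (o−d)/(d−u)
r = (75.1 − 44.1)/(44.1 − 25.7) = 31.0/18.4 = 1.6848
CL = 100·r = 168.48 %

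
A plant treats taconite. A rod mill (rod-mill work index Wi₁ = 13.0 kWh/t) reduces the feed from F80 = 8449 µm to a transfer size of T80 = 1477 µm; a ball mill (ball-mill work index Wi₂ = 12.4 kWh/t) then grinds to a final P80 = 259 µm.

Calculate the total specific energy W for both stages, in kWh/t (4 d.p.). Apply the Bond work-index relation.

W = 10·Wi·[P80^(−½) − F80^(−½)]
Stage 1 (8449→1477 µm, Wi₁=13.0): W₁ = 10·13.0·(0.026020 − 0.010879) = 1.9683 kWh/t
Stage 2 (1477→259 µm, Wi₂=12.4): W₂ = 10·12.4·(0.062137 − 0.026020) = 4.4785 kWh/t
W = W₁ + W₂ = 1.9683 + 4.4785 = 6.4468 kWh/t

W = 6.4468 kWh/t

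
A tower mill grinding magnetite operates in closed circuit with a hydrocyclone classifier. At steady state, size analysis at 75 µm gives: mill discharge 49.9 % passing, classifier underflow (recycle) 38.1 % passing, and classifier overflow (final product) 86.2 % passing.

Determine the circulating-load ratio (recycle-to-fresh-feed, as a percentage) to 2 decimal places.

Two-product formula at 75 µm:
(1+r)d = ru + o → r = (o−d)/(d−u)
r = (86.2 − 49.9)/(49.9 − 38.1) = 36.3/11.8 = 3.0763
CL = 100·r = 307.63 %

CL = 307.63 %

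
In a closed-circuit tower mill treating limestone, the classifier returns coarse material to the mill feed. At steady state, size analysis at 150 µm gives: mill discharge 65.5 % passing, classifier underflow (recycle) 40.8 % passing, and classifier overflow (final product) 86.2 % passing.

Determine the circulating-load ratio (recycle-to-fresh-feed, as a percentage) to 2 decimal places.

CL = 83.81 %

Two-product formula at 150 µm:
d + r·d = r·u + o → r(d−u) = o−d
r = (86.2 − 65.5)/(65.5 − 40.8) = 20.7/24.7 = 0.8381
CL = 100·r = 83.81 %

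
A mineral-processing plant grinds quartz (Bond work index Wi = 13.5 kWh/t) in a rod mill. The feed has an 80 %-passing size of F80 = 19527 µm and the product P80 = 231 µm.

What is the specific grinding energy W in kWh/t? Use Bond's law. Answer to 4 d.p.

W = 7.9163 kWh/t

W = 10 Wi (P80^-0.5 − F80^-0.5)
1/√231 = 0.065795;  1/√19527 = 0.007156
W = 10·13.5·(0.065795 − 0.007156) = 7.9163 kWh/t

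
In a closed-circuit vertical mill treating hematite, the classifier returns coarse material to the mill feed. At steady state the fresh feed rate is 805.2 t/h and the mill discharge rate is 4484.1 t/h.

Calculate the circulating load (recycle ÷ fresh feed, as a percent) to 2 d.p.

Mill node: discharge = fresh + recycle.
R = M − F = 4484.1 − 805.2 = 3678.9 t/h
CL = 100·R/F = 100·3678.9/805.2 = 456.89 %

CL = 456.89 %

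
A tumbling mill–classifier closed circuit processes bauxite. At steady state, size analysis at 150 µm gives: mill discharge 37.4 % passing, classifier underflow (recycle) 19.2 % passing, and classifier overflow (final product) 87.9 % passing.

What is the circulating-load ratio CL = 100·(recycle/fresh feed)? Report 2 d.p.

Let r = R/F. Size balance at 150 µm:
d + r·d = r·u + o → r(d−u) = o−d
r = (87.9 − 37.4)/(37.4 − 19.2) = 50.5/18.2 = 2.7747
CL = 100·r = 277.47 %

CL = 277.47 %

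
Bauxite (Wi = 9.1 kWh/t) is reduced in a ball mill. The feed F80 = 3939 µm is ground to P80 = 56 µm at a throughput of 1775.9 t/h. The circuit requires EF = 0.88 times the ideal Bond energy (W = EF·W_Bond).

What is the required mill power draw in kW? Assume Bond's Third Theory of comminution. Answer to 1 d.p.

W = 10·Wi·[P80^(−½) − F80^(−½)]
W = 10·9.1·(1/√56 − 1/√3939) = 10·9.1·(0.117697) = 10.7105 kWh/t
W_actual = 0.88 × 10.7105 = 9.4252 kWh/t
P_mill = W·ṁ = 9.4252·1775.9 = 16738.2 kW

P = 16738.2 kW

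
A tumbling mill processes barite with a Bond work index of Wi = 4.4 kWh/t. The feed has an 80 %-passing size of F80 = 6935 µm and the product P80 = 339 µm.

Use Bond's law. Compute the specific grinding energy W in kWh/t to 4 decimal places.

Bond:  W = 10 Wi (1/√P − 1/√F)
1/√339 = 0.054313;  1/√6935 = 0.012008
W = 10·4.4·(0.054313 − 0.012008) = 1.8614 kWh/t

W = 1.8614 kWh/t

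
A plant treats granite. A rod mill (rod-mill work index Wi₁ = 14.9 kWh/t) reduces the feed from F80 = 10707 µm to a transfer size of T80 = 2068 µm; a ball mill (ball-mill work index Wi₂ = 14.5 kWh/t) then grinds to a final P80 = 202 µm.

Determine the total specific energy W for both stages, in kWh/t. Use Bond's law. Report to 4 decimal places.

W = 8.8502 kWh/t

Bond:  W = 10 Wi (1/√P − 1/√F)
Stage 1 (10707→2068 µm, Wi₁=14.9): W₁ = 10·14.9·(0.021990 − 0.009664) = 1.8365 kWh/t
Stage 2 (2068→202 µm, Wi₂=14.5): W₂ = 10·14.5·(0.070360 − 0.021990) = 7.0136 kWh/t
W = W₁ + W₂ = 1.8365 + 7.0136 = 8.8502 kWh/t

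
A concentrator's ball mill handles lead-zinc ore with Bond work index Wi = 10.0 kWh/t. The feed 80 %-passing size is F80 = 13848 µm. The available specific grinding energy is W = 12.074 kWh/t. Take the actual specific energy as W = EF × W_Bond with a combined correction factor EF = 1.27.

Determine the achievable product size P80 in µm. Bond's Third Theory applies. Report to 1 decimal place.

P80 = 93.2 µm

W_Bond = 10·Wi·(1/√P₈₀ − 1/√F₈₀)
W_Bond = W / EF = 12.074 / 1.27 = 9.5071 kWh/t
⇒ 1/√P80 = W_Bond/(10 Wi) + 1/√F80
  = 9.5071/(10·10.0) + 1/√13848 = 0.095071 + 0.008498 = 0.103569
P80 = (1/0.103569)² = 9.6554² = 93.23 µm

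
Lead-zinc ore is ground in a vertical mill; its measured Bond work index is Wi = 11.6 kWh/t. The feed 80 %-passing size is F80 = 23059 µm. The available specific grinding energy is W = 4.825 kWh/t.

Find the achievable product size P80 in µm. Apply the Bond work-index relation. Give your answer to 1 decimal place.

P80 = 430.8 µm

W = 10 Wi (1/√P80 − 1/√F80)  [Bond]
1/√P80 = 1/√F80 + W/(10·Wi)
  = 4.8250/(10·11.6) + 1/√23059 = 0.041595 + 0.006585 = 0.048180
P80 = (1/0.048180)² = 20.7554² = 430.79 µm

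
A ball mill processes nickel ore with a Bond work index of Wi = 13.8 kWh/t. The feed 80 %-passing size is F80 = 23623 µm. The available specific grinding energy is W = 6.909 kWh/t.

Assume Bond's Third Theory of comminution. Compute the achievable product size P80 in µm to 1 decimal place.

P80 = 312.5 µm

W = 10 Wi / √P80 − 10 Wi / √F80
⇒ 1/√P80 = W/(10 Wi) + 1/√F80
  = 6.9090/(10·13.8) + 1/√23623 = 0.050065 + 0.006506 = 0.056571
P80 = (1/0.056571)² = 17.6767² = 312.47 µm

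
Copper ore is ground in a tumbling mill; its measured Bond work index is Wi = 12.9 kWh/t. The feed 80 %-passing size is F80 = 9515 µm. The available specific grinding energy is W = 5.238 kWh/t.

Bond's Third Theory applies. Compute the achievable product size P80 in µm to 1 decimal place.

W = 10·Wi·(P80^(-½) − F80^(-½))
⇒ 1/√P80 = W/(10·Wi) + 1/√F80
  = 5.2380/(10·12.9) + 1/√9515 = 0.040605 + 0.010252 = 0.050856
P80 = (1/0.050856)² = 19.6632² = 386.64 µm

P80 = 386.6 µm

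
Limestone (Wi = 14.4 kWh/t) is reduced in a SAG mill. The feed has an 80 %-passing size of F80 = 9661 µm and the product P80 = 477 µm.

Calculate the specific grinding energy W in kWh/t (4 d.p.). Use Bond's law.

W = 5.1283 kWh/t

Bond: W = 10·Wi·(1/√P80 − 1/√F80)
1/√477 = 0.045787;  1/√9661 = 0.010174
W = 10·14.4·(0.045787 − 0.010174) = 5.1283 kWh/t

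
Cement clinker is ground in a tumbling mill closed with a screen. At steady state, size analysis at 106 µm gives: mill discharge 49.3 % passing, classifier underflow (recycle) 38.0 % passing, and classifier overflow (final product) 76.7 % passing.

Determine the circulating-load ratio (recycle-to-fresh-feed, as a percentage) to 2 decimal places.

CL = 242.48 %

Mass balance on the −106 µm fraction:
d + r·d = r·u + o → r(d−u) = o−d
r = (76.7 − 49.3)/(49.3 − 38.0) = 27.4/11.3 = 2.4248
CL = 100·r = 242.48 %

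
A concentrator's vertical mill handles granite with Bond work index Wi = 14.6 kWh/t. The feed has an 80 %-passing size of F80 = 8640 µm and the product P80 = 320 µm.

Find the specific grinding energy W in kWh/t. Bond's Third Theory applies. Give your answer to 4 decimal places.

W = 6.5909 kWh/t

W = 10 Wi / √P80 − 10 Wi / √F80
1/√320 = 0.055902;  1/√8640 = 0.010758
W = 10·14.6·(0.055902 − 0.010758) = 6.5909 kWh/t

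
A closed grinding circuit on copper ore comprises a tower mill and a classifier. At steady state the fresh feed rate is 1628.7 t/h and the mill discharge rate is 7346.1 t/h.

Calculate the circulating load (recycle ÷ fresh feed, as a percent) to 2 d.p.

CL = 351.04 %

Discharge = new feed + return, hence
R = M − F = 7346.1 − 1628.7 = 5717.4 t/h
CL = 100·R/F = 100·5717.4/1628.7 = 351.04 %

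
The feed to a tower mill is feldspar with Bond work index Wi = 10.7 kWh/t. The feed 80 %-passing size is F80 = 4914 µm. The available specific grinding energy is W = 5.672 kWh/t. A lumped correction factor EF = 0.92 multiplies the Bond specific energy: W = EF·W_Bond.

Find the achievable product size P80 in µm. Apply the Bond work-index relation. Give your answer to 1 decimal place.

P80 = 193.5 µm

Bond:  W = 10 Wi (1/√P − 1/√F)
W_Bond = W / EF = 5.672 / 0.92 = 6.1652 kWh/t
P80^-0.5 = F80^-0.5 + W_Bond/(10 Wi)
  = 6.1652/(10·10.7) + 1/√4914 = 0.057619 + 0.014265 = 0.071884
P80 = (1/0.071884)² = 13.9113² = 193.52 µm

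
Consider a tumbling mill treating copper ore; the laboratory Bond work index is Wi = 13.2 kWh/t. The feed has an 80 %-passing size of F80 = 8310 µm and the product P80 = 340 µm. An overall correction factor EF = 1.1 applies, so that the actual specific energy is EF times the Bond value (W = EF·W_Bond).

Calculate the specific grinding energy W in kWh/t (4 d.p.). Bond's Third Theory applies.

W = 6.2818 kWh/t

W = 10 Wi (P80^-0.5 − F80^-0.5)
1/√340 = 0.054233;  1/√8310 = 0.010970
W = 10·13.2·(0.054233 − 0.010970) = 5.7107 kWh/t
Corrected W = EF·W_Bond = 1.1·5.7107 = 6.2818 kWh/t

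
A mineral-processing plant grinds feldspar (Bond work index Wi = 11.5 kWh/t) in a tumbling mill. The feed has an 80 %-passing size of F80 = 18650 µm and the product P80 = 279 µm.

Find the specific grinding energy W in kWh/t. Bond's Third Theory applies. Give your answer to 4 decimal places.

Bond: W = 10·Wi·(1/√P80 − 1/√F80)
1/√279 = 0.059868;  1/√18650 = 0.007323
W = 10·11.5·(0.059868 − 0.007323) = 6.0428 kWh/t

W = 6.0428 kWh/t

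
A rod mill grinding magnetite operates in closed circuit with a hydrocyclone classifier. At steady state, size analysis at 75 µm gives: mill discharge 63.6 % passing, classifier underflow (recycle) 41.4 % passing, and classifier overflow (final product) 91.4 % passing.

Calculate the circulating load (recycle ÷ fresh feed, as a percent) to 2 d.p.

CL = 125.23 %

Balance %-passing 75 µm (r = R/F):
Fd + Rd = Ru + Fo ⇒ R/F = (o−d)/(d−u)
r = (91.4 − 63.6)/(63.6 − 41.4) = 27.8/22.2 = 1.2523
CL = 100·r = 125.23 %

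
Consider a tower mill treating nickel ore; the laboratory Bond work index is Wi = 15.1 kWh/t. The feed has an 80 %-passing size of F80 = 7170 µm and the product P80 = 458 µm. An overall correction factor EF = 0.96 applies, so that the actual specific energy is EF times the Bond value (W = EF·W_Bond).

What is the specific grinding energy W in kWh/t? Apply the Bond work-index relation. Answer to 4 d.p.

W = 5.0616 kWh/t

Bond:  W = 10 Wi (1/√P − 1/√F)
1/√458 = 0.046727;  1/√7170 = 0.011810
W = 10·15.1·(0.046727 − 0.011810) = 5.2725 kWh/t
Apply correction: 5.2725 × 0.96 = 5.0616 kWh/t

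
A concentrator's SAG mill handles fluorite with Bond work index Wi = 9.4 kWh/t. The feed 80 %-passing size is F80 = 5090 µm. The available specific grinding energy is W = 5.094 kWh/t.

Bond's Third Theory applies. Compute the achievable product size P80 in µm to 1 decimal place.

P80 = 214.9 µm

W = 10 Wi / √P80 − 10 Wi / √F80
⇒ 1/√P80 = W/(10·Wi) + 1/√F80
  = 5.0940/(10·9.4) + 1/√5090 = 0.054191 + 0.014017 = 0.068208
P80 = (1/0.068208)² = 14.6610² = 214.95 µm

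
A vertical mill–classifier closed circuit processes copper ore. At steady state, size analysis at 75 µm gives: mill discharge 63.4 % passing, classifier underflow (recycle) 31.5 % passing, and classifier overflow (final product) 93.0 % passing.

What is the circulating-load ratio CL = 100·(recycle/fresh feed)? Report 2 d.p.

Let r = R/F. Size balance at 75 µm:
(1+r)d = ru + o → r = (o−d)/(d−u)
r = (93.0 − 63.4)/(63.4 − 31.5) = 29.6/31.9 = 0.9279
CL = 100·r = 92.79 %

CL = 92.79 %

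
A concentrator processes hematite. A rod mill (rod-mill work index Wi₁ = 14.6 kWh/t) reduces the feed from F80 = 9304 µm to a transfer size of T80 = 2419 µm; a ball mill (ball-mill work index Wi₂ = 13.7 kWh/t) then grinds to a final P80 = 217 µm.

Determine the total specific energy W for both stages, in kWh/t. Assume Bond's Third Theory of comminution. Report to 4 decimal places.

W = 10 Wi (1/√P80 − 1/√F80)  [Bond]
Stage 1 (9304→2419 µm, Wi₁=14.6): W₁ = 10·14.6·(0.020332 − 0.010367) = 1.4549 kWh/t
Stage 2 (2419→217 µm, Wi₂=13.7): W₂ = 10·13.7·(0.067884 − 0.020332) = 6.5147 kWh/t
W = W₁ + W₂ = 1.4549 + 6.5147 = 7.9695 kWh/t

W = 7.9695 kWh/t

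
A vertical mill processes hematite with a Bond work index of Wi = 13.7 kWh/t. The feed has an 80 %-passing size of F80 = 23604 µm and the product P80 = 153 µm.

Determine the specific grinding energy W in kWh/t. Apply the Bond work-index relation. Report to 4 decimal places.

W = 10.1841 kWh/t

W = 10 Wi (P80^-0.5 − F80^-0.5)
1/√153 = 0.080845;  1/√23604 = 0.006509
W = 10·13.7·(0.080845 − 0.006509) = 10.1841 kWh/t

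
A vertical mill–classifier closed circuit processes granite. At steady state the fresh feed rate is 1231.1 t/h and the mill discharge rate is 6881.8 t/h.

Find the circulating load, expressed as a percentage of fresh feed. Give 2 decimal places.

CL = 459.00 %

Mill node: discharge = fresh + recycle.
R = M − F = 6881.8 − 1231.1 = 5650.7 t/h
CL = 100·R/F = 100·5650.7/1231.1 = 459.00 %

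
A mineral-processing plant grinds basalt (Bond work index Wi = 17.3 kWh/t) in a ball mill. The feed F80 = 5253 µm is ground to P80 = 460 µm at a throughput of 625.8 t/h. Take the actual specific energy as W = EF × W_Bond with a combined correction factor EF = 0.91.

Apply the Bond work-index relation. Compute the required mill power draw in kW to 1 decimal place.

W = 10 Wi (1/√P80 − 1/√F80)  [Bond]
W = 10·17.3·(1/√460 − 1/√5253) = 10·17.3·(0.032828) = 5.6792 kWh/t
With EF = 0.91: W = 5.6792·0.91 = 5.1681 kWh/t
Mill draw = 5.1681 × 625.8 = 3234.2 kW

P = 3234.2 kW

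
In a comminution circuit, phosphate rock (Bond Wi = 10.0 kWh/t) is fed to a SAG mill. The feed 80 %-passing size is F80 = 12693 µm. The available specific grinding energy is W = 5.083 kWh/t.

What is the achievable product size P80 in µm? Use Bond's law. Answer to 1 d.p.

Bond:  W = 10 Wi (1/√P − 1/√F)
⇒ 1/√P80 = W/(10·Wi) + 1/√F80
  = 5.0830/(10·10.0) + 1/√12693 = 0.050830 + 0.008876 = 0.059706
P80 = (1/0.059706)² = 16.7487² = 280.52 µm

P80 = 280.5 µm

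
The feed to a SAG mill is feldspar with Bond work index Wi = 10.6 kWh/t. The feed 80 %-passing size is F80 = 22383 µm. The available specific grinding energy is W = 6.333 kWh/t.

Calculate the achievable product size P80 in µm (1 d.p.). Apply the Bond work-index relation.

P80 = 226.6 µm

W = 10 Wi (1/√P80 − 1/√F80)  [Bond]
⇒ 1/√P80 = W/(10·Wi) + 1/√F80
  = 6.3330/(10·10.6) + 1/√22383 = 0.059745 + 0.006684 = 0.066429
P80 = (1/0.066429)² = 15.0536² = 226.61 µm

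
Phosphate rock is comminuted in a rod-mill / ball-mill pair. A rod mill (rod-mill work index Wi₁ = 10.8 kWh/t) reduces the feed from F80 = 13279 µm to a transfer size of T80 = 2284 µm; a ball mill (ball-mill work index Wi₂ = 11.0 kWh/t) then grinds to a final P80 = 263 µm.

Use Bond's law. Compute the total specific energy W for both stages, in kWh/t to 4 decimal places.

W = 10·Wi·(P80^(-½) − F80^(-½))
Stage 1 (13279→2284 µm, Wi₁=10.8): W₁ = 10·10.8·(0.020924 − 0.008678) = 1.3226 kWh/t
Stage 2 (2284→263 µm, Wi₂=11.0): W₂ = 10·11.0·(0.061663 − 0.020924) = 4.4812 kWh/t
W = W₁ + W₂ = 1.3226 + 4.4812 = 5.8038 kWh/t

W = 5.8038 kWh/t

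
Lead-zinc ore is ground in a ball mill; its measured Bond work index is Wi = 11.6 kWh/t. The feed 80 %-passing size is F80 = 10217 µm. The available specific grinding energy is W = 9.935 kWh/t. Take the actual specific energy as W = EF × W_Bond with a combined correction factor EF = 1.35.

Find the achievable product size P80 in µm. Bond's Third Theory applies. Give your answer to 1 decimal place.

P80 = 185.9 µm

W = 10 Wi (1/√P80 − 1/√F80)  [Bond]
W_Bond = W / EF = 9.935 / 1.35 = 7.3593 kWh/t
⇒ 1/√P80 = W_Bond/(10 Wi) + 1/√F80
  = 7.3593/(10·11.6) + 1/√10217 = 0.063442 + 0.009893 = 0.073335
P80 = (1/0.073335)² = 13.6360² = 185.94 µm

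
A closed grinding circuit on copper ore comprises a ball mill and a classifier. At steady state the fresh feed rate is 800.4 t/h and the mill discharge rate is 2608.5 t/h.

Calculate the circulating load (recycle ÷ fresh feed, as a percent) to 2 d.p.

M = F + R at steady state, so:
R = M − F = 2608.5 − 800.4 = 1808.1 t/h
CL = 100·R/F = 100·1808.1/800.4 = 225.90 %

CL = 225.90 %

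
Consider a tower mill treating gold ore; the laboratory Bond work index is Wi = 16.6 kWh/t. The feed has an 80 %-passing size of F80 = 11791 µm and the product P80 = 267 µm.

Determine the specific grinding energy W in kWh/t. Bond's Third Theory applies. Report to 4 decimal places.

Bond:  W = 10 Wi (1/√P − 1/√F)
1/√267 = 0.061199;  1/√11791 = 0.009209
W = 10·16.6·(0.061199 − 0.009209) = 8.6303 kWh/t

W = 8.6303 kWh/t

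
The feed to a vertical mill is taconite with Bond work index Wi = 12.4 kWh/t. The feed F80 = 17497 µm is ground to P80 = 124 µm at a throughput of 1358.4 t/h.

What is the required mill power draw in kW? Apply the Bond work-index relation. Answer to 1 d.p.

P = 13853.1 kW

W_Bond = 10·Wi·(1/√P₈₀ − 1/√F₈₀)
W = 10·12.4·(1/√124 − 1/√17497) = 10·12.4·(0.082243) = 10.1981 kWh/t
Power = W × throughput = 10.1981 kWh/t × 1358.4 t/h = 13853.1 kW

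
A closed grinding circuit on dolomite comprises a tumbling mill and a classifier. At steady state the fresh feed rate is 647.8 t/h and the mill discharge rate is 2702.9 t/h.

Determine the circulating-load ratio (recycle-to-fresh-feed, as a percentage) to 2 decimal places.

CL = 317.24 %

Mill node: discharge = fresh + recycle.
R = M − F = 2702.9 − 647.8 = 2055.1 t/h
CL = 100·R/F = 100·2055.1/647.8 = 317.24 %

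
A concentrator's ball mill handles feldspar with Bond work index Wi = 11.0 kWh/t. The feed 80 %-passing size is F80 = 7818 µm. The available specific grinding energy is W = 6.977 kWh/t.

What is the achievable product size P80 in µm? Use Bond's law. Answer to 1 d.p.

P80 = 179.0 µm

W = 10·Wi·(P80^(-½) − F80^(-½))
⇒ 1/√P80 = W/(10·Wi) + 1/√F80
  = 6.9770/(10·11.0) + 1/√7818 = 0.063427 + 0.011310 = 0.074737
P80 = (1/0.074737)² = 13.3803² = 179.03 µm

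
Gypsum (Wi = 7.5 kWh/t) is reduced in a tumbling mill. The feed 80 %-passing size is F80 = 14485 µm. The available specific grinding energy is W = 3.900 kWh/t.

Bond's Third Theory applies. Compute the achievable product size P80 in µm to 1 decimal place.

P80 = 274.9 µm

W = 10·Wi·(P80^(-½) − F80^(-½))
⇒ 1/√P80 = W/(10 Wi) + 1/√F80
  = 3.9000/(10·7.5) + 1/√14485 = 0.052000 + 0.008309 = 0.060309
P80 = (1/0.060309)² = 16.5813² = 274.94 µm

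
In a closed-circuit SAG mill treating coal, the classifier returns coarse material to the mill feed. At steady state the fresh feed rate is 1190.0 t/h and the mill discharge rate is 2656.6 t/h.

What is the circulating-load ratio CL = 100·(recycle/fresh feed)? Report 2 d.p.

CL = 123.24 %

M = F + R at steady state, so:
R = M − F = 2656.6 − 1190.0 = 1466.6 t/h
CL = 100·R/F = 100·1466.6/1190.0 = 123.24 %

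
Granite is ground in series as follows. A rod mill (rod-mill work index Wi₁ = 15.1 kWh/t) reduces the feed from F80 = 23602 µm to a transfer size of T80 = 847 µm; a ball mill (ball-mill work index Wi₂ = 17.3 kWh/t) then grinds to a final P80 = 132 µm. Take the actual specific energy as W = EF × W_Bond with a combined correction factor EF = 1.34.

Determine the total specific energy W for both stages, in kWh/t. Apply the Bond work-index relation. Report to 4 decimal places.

W = 17.8473 kWh/t

W = 10 Wi (P80^-0.5 − F80^-0.5)
Stage 1 (23602→847 µm, Wi₁=15.1): W₁ = 10·15.1·(0.034360 − 0.006509) = 4.2055 kWh/t
Stage 2 (847→132 µm, Wi₂=17.3): W₂ = 10·17.3·(0.087039 − 0.034360) = 9.1134 kWh/t
W = W₁ + W₂ = 4.2055 + 9.1134 = 13.3189 kWh/t
W_actual = 1.34 × 13.3189 = 17.8473 kWh/t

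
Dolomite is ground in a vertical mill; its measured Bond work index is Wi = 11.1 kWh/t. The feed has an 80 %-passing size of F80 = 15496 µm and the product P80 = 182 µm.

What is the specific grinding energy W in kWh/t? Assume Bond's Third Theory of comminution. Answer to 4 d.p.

Bond:  W = 10 Wi (1/√P − 1/√F)
1/√182 = 0.074125;  1/√15496 = 0.008033
W = 10·11.1·(0.074125 − 0.008033) = 7.3362 kWh/t

W = 7.3362 kWh/t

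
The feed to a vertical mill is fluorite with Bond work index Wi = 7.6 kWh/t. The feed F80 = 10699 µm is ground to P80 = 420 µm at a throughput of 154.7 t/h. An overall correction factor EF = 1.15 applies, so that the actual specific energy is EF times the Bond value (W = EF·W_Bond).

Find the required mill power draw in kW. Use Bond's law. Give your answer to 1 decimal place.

W_Bond = 10·Wi·(1/√P₈₀ − 1/√F₈₀)
W = 10·7.6·(1/√420 − 1/√10699) = 10·7.6·(0.039127) = 2.9737 kWh/t
With EF = 1.15: W = 2.9737·1.15 = 3.4197 kWh/t
P = W·T = 3.4197·154.7 = 529.0 kW

P = 529.0 kW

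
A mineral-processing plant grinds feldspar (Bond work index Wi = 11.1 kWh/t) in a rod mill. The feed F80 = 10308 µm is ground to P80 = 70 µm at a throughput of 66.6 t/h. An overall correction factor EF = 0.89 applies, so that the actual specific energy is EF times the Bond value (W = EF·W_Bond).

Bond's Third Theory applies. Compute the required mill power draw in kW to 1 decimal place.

P = 721.6 kW

W = 10 Wi / √P80 − 10 Wi / √F80
W = 10·11.1·(1/√70 − 1/√10308) = 10·11.1·(0.109673) = 12.1737 kWh/t
With EF = 0.89: W = 12.1737·0.89 = 10.8346 kWh/t
P = W·T = 10.8346·66.6 = 721.6 kW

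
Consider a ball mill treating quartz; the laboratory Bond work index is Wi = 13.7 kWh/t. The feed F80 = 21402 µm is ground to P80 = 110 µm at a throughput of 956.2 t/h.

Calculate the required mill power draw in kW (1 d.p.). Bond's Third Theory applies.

W = 10·Wi·[P80^(−½) − F80^(−½)]
W = 10·13.7·(1/√110 − 1/√21402) = 10·13.7·(0.088511) = 12.1260 kWh/t
Mill draw = 12.1260 × 956.2 = 11594.9 kW

P = 11594.9 kW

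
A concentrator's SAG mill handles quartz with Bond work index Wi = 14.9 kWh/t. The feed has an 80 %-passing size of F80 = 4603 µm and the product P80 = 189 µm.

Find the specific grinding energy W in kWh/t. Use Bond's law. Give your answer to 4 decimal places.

W = 8.6420 kWh/t

W_Bond = 10·Wi·(1/√P₈₀ − 1/√F₈₀)
1/√189 = 0.072739;  1/√4603 = 0.014739
W = 10·14.9·(0.072739 − 0.014739) = 8.6420 kWh/t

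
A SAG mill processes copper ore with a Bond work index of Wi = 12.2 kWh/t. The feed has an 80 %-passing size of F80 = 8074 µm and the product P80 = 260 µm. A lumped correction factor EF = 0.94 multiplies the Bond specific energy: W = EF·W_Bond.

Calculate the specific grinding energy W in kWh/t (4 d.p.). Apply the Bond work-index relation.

W = 10 Wi (1/√P80 − 1/√F80)  [Bond]
1/√260 = 0.062017;  1/√8074 = 0.011129
W = 10·12.2·(0.062017 − 0.011129) = 6.2084 kWh/t
Apply correction: 6.2084 × 0.94 = 5.8359 kWh/t

W = 5.8359 kWh/t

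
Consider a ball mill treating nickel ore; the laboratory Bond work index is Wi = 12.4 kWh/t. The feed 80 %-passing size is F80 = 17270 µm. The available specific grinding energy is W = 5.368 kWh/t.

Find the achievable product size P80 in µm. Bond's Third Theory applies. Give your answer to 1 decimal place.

Bond:  W = 10 Wi (1/√P − 1/√F)
P80^(−½) = W/(10 Wi) + F80^(−½)
  = 5.3680/(10·12.4) + 1/√17270 = 0.043290 + 0.007609 = 0.050900
P80 = (1/0.050900)² = 19.6464² = 385.98 µm

P80 = 386.0 µm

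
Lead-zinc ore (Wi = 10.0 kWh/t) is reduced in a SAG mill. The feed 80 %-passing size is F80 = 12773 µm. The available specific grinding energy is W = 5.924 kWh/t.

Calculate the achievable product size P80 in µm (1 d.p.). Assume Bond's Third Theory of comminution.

P80 = 215.7 µm

W = 10·Wi·[P80^(−½) − F80^(−½)]
1/√P80 = 1/√F80 + W/(10·Wi)
  = 5.9240/(10·10.0) + 1/√12773 = 0.059240 + 0.008848 = 0.068088
P80 = (1/0.068088)² = 14.6868² = 215.70 µm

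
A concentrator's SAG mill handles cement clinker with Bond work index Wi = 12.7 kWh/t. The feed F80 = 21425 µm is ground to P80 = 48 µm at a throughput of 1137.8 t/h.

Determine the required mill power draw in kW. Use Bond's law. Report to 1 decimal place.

W_Bond = 10·Wi·(1/√P₈₀ − 1/√F₈₀)
W = 10·12.7·(1/√48 − 1/√21425) = 10·12.7·(0.137506) = 17.4632 kWh/t
Power = W × throughput = 17.4632 kWh/t × 1137.8 t/h = 19869.7 kW

P = 19869.7 kW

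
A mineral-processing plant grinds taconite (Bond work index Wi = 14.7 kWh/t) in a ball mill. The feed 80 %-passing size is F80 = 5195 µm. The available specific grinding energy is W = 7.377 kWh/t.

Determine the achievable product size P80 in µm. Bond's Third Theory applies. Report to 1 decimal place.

P80 = 243.7 µm

W = 10·Wi·[P80^(−½) − F80^(−½)]
1/√P80 = 1/√F80 + W/(10·Wi)
  = 7.3770/(10·14.7) + 1/√5195 = 0.050184 + 0.013874 = 0.064058
P80 = (1/0.064058)² = 15.6109² = 243.70 µm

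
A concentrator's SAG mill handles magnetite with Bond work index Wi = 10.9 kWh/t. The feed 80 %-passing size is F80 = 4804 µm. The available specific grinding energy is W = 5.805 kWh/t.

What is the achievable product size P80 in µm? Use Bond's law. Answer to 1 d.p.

P80 = 218.3 µm

W = 10 Wi (P80^-0.5 − F80^-0.5)
P80^-0.5 = F80^-0.5 + W/(10 Wi)
  = 5.8050/(10·10.9) + 1/√4804 = 0.053257 + 0.014428 = 0.067685
P80 = (1/0.067685)² = 14.7744² = 218.28 µm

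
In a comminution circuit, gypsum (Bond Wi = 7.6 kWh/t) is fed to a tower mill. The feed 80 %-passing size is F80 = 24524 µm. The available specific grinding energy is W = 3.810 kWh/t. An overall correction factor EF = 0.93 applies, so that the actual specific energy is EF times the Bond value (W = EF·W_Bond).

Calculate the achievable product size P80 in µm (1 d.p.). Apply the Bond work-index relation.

P80 = 275.1 µm

W_Bond = 10·Wi·(1/√P₈₀ − 1/√F₈₀)
W_Bond = W / EF = 3.810 / 0.93 = 4.0968 kWh/t
⇒ 1/√P80 = W_Bond/(10 Wi) + 1/√F80
  = 4.0968/(10·7.6) + 1/√24524 = 0.053905 + 0.006386 = 0.060291
P80 = (1/0.060291)² = 16.5863² = 275.11 µm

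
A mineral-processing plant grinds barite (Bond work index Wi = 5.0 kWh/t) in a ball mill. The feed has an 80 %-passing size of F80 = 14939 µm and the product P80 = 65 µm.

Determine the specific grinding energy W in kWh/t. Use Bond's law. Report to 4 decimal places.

W_Bond = 10·Wi·(1/√P₈₀ − 1/√F₈₀)
1/√65 = 0.124035;  1/√14939 = 0.008182
W = 10·5.0·(0.124035 − 0.008182) = 5.7927 kWh/t

W = 5.7927 kWh/t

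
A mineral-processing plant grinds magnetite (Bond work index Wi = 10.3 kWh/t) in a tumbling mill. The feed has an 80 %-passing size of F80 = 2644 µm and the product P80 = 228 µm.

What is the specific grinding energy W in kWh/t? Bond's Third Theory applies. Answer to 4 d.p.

W = 10·Wi·(P80^(-½) − F80^(-½))
1/√228 = 0.066227;  1/√2644 = 0.019448
W = 10·10.3·(0.066227 − 0.019448) = 4.8182 kWh/t

W = 4.8182 kWh/t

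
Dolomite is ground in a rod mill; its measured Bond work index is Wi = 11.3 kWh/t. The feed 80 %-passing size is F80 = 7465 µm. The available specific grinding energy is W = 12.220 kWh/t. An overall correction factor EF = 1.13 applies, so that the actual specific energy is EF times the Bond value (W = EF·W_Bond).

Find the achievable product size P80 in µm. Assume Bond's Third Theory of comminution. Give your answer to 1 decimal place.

Bond: W = 10·Wi·(1/√P80 − 1/√F80)
W_Bond = W / EF = 12.220 / 1.13 = 10.8142 kWh/t
⇒ 1/√P80 = W_Bond/(10·Wi) + 1/√F80
  = 10.8142/(10·11.3) + 1/√7465 = 0.095701 + 0.011574 = 0.107275
P80 = (1/0.107275)² = 9.3219² = 86.90 µm

P80 = 86.9 µm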